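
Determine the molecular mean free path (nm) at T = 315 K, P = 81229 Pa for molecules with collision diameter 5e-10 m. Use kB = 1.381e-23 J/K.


Mean free path: lambda = kB*T / (sqrt(2) * pi * d^2 * P)
lambda = 1.381e-23 * 315 / (sqrt(2) * pi * (5e-10)^2 * 81229)
lambda = 4.82157e-08 m
lambda = 48.22 nm

48.22


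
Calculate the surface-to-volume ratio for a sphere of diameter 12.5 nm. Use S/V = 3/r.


Radius r = 12.5/2 = 6.25 nm
S/V = 3 / r = 3 / 6.25
S/V = 0.48 nm^-1

0.48


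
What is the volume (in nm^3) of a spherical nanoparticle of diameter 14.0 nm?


Radius r = 14.0/2 = 7 nm
Volume V = (4/3) * pi * r^3
V = (4/3) * pi * (7)^3
V = 1436.76 nm^3

1436.76


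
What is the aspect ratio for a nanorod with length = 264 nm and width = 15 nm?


Aspect ratio AR = length / diameter
AR = 264 / 15
AR = 17.6

17.6


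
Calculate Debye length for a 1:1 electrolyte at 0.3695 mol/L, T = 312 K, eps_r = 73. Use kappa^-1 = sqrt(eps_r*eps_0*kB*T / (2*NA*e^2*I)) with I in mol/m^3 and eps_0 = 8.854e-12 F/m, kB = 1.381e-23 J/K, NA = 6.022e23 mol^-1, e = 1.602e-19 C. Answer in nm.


Ionic strength I = 0.3695 * 1^2 * 1000 = 369.5 mol/m^3
kappa^-1 = sqrt(73 * 8.854e-12 * 1.381e-23 * 312 / (2 * 6.022e23 * (1.602e-19)^2 * 369.5))
kappa^-1 = 0.494 nm

0.494


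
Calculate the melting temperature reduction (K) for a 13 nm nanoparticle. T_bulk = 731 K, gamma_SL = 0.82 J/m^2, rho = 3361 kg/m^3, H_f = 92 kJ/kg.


Radius R = 13/2 = 6.5 nm = 6.5e-09 m
Convert H_f = 92 kJ/kg = 92000 J/kg
dT = 2 * gamma_SL * T_bulk / (rho * H_f * R)
dT = 2 * 0.82 * 731 / (3361 * 92000 * 6.5e-09)
dT = 596.5 K

596.5


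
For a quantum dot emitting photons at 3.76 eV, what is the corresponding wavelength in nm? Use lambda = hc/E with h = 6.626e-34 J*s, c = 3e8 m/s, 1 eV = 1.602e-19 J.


Convert energy: E = 3.76 eV = 3.76 * 1.602e-19 = 6.02352e-19 J
lambda = h*c / E = 6.626e-34 * 3e8 / 6.02352e-19
lambda = 3.30006e-07 m = 330.0 nm

330.0


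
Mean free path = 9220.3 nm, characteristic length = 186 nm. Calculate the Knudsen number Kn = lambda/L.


Knudsen number Kn = lambda / L
Kn = 9220.3 / 186
Kn = 49.5715

49.5715


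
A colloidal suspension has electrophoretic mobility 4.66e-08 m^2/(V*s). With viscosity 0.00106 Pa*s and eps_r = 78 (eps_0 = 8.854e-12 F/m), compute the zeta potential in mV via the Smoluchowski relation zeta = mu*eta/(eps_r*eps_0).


Smoluchowski equation: zeta = mu * eta / (eps_r * eps_0)
zeta = 4.66e-08 * 0.00106 / (78 * 8.854e-12)
zeta = 0.071525 V = 71.52 mV

71.52


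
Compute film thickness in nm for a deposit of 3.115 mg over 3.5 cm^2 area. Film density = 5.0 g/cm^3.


Convert: m = 3.115 mg = 3.1150e-06 kg, A = 3.5 cm^2 = 3.5000e-04 m^2, rho = 5.0 g/cm^3 = 5000 kg/m^3
t = m / (A * rho)
t = 3.1150e-06 / (3.5000e-04 * 5000)
t = 1.7800e-06 m = 1780.0 nm

1780.0


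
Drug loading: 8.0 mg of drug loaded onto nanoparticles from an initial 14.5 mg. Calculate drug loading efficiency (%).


Drug loading efficiency = (drug loaded / drug initial) * 100
DLE = 8.0 / 14.5 * 100
DLE = 0.5517 * 100
DLE = 55.17%

55.17


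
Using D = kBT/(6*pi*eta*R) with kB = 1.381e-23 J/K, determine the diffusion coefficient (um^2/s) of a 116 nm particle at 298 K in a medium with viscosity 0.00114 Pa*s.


Radius R = 116/2 = 58 nm = 5.8e-08 m
D = kB*T / (6*pi*eta*R)
D = 1.381e-23 * 298 / (6 * pi * 0.00114 * 5.8e-08)
D = 3.30199e-12 m^2/s = 3.302 um^2/s

3.302


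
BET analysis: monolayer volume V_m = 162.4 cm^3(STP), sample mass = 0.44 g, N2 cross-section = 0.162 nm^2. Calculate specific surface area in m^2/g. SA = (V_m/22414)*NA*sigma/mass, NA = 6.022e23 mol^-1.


Number of moles in monolayer = V_m / 22414 = 162.4 / 22414 = 0.00724547
Number of molecules = moles * NA = 0.00724547 * 6.022e23
SA = molecules * sigma / mass
SA = (162.4 / 22414) * 6.022e23 * 0.162e-18 / 0.44
SA = 1606.5 m^2/g

1606.5


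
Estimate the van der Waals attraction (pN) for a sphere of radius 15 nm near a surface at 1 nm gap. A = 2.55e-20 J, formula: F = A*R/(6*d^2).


Convert to SI: R = 15 nm = 1.5e-08 m, d = 1 nm = 1e-09 m
F = A * R / (6 * d^2)
F = 2.55e-20 * 1.5e-08 / (6 * (1e-09)^2)
F = 6.375e-11 N = 63.75 pN

63.75


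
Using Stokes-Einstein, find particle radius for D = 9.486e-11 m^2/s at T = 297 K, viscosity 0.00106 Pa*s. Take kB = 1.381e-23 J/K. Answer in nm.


Stokes-Einstein: R = kB*T / (6*pi*eta*D)
R = 1.381e-23 * 297 / (6 * pi * 0.00106 * 9.486e-11)
R = 2.16401e-09 m = 2.16 nm

2.16


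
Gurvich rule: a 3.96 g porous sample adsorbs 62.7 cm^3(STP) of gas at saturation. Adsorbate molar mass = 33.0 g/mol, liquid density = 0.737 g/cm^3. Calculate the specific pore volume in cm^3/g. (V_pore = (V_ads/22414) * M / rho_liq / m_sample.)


Moles adsorbed n = V_ads / 22414 = 62.7 / 22414 = 2.797359e-03 mol
Liquid volume V_liq = n * M / rho_liq = 2.797359e-03 * 33.0 / 0.737 = 0.12525 cm^3
Specific pore volume V_pore = V_liq / m_sample = 0.12525 / 3.96
V_pore = 0.0316 cm^3/g

0.0316


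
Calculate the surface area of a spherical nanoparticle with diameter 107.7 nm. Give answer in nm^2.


Radius r = 107.7/2 = 53.85 nm
Surface area SA = 4 * pi * r^2
SA = 4 * pi * (53.85)^2
SA = 36440.24 nm^2

36440.24


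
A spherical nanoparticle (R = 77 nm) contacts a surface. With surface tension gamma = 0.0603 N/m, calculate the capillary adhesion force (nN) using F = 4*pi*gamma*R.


Convert radius: R = 77 nm = 7.7e-08 m
F = 4 * pi * gamma * R
F = 4 * pi * 0.0603 * 7.7e-08
F = 5.83469e-08 N = 58.3469 nN

58.3469


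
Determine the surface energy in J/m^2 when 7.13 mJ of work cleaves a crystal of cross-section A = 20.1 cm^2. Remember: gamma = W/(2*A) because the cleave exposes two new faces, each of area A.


Convert: A = 20.1 cm^2 = 0.00201 m^2, W = 7.13 mJ = 0.00713 J
Cleaving exposes two faces of area A, so total new surface = 2*A and gamma = W / (2*A)
gamma = 0.00713 / (2 * 0.00201)
gamma = 1.774 J/m^2

1.774


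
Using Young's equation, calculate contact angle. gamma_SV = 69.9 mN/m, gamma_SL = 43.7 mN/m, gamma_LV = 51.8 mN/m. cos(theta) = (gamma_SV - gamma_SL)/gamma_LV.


cos(theta) = (gamma_SV - gamma_SL) / gamma_LV
cos(theta) = (69.9 - 43.7) / 51.8
cos(theta) = 0.505792
theta = arccos(0.505792) = 59.62 degrees

59.62


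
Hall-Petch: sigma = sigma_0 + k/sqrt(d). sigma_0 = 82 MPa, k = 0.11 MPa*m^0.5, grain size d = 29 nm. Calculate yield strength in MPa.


d = 29 nm = 2.9e-08 m
sqrt(d) = 0.0001702939
Hall-Petch contribution = k / sqrt(d) = 0.11 / 0.0001702939 = 645.9 MPa
sigma = sigma_0 + k/sqrt(d) = 82 + 645.9 = 727.9 MPa

727.9


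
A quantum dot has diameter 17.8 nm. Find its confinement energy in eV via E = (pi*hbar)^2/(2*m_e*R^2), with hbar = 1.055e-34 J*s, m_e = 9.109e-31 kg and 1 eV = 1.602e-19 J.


Radius R = 17.8/2 = 8.9 nm = 8.9e-09 m
E = (pi * 1.055e-34)^2 / (2 * 9.109e-31 * (8.9e-09)^2)
E(J) = 7.61244e-22
E = E(J) / 1.602e-19 = 0.0048 eV

0.0048


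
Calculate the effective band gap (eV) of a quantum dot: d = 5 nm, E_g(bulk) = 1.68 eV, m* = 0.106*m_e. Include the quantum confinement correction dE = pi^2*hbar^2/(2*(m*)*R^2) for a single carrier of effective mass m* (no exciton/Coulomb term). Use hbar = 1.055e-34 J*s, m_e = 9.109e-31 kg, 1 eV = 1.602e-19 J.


Radius R = 5/2 nm = 2.5e-09 m
Confinement energy dE = pi^2 * hbar^2 / (2 * m_eff * m_e * R^2)
dE = pi^2 * (1.055e-34)^2 / (2 * 0.106 * 9.109e-31 * (2.5e-09)^2) J, divided by 1.602e-19 J/eV
dE = 0.5681 eV
Total band gap = E_g(bulk) + dE = 1.68 + 0.5681 = 2.2481 eV

2.2481


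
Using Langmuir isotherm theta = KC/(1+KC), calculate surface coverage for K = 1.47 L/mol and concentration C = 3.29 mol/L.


Langmuir isotherm: theta = K*C / (1 + K*C)
K*C = 1.47 * 3.29 = 4.8363
theta = 4.8363 / (1 + 4.8363) = 4.8363 / 5.8363
theta = 0.8287

0.8287


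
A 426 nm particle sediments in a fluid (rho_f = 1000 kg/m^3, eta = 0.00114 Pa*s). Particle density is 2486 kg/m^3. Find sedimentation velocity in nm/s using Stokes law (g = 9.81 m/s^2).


Radius R = 426/2 nm = 2.13e-07 m
Density difference = 2486 - 1000 = 1486 kg/m^3
v = 2 * R^2 * (rho_p - rho_f) * g / (9 * eta)
v = 2 * (2.13e-07)^2 * 1486 * 9.81 / (9 * 0.00114)
v = 1.28923e-07 m/s = 128.9228 nm/s

128.9228


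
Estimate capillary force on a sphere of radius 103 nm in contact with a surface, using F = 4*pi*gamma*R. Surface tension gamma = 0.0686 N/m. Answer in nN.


Convert radius: R = 103 nm = 1.03e-07 m
F = 4 * pi * gamma * R
F = 4 * pi * 0.0686 * 1.03e-07
F = 8.87915e-08 N = 88.7915 nN

88.7915


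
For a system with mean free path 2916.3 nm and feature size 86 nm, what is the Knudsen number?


Knudsen number Kn = lambda / L
Kn = 2916.3 / 86
Kn = 33.9105

33.9105


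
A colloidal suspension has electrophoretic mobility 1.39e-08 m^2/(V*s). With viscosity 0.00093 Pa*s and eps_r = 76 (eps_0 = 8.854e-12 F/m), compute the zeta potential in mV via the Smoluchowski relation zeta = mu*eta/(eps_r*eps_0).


Smoluchowski equation: zeta = mu * eta / (eps_r * eps_0)
zeta = 1.39e-08 * 0.00093 / (76 * 8.854e-12)
zeta = 0.019211 V = 19.21 mV

19.21


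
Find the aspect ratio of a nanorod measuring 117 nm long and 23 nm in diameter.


Aspect ratio AR = length / diameter
AR = 117 / 23
AR = 5.09

5.09


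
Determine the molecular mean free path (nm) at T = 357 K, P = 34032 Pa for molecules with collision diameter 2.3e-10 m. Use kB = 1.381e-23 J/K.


Mean free path: lambda = kB*T / (sqrt(2) * pi * d^2 * P)
lambda = 1.381e-23 * 357 / (sqrt(2) * pi * (2.3e-10)^2 * 34032)
lambda = 6.16388e-07 m
lambda = 616.39 nm

616.39


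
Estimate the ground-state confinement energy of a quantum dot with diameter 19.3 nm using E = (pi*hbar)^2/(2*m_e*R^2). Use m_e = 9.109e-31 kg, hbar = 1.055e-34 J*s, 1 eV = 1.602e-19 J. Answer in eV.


Radius R = 19.3/2 = 9.65 nm = 9.65e-09 m
E = (pi * 1.055e-34)^2 / (2 * 9.109e-31 * (9.65e-09)^2)
E(J) = 6.47514e-22
E = E(J) / 1.602e-19 = 0.004 eV

0.004


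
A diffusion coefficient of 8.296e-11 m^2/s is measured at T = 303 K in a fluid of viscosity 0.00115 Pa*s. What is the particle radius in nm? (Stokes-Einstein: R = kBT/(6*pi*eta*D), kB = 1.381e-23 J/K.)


Stokes-Einstein: R = kB*T / (6*pi*eta*D)
R = 1.381e-23 * 303 / (6 * pi * 0.00115 * 8.296e-11)
R = 2.32685e-09 m = 2.33 nm

2.33


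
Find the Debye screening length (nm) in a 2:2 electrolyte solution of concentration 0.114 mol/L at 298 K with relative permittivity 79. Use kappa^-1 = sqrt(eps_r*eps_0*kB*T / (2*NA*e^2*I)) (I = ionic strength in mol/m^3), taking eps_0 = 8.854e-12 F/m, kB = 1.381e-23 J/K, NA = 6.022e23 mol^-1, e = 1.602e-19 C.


Ionic strength I = 0.114 * 2^2 * 1000 = 456 mol/m^3
kappa^-1 = sqrt(79 * 8.854e-12 * 1.381e-23 * 298 / (2 * 6.022e23 * (1.602e-19)^2 * 456))
kappa^-1 = 0.452 nm

0.452


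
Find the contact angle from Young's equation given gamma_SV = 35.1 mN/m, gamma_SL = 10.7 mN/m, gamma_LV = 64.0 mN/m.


cos(theta) = (gamma_SV - gamma_SL) / gamma_LV
cos(theta) = (35.1 - 10.7) / 64.0
cos(theta) = 0.38125
theta = arccos(0.38125) = 67.59 degrees

67.59


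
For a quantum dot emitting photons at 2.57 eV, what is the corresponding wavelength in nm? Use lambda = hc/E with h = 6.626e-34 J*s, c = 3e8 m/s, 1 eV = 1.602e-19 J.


Convert energy: E = 2.57 eV = 2.57 * 1.602e-19 = 4.11714e-19 J
lambda = h*c / E = 6.626e-34 * 3e8 / 4.11714e-19
lambda = 4.82811e-07 m = 482.8 nm

482.8


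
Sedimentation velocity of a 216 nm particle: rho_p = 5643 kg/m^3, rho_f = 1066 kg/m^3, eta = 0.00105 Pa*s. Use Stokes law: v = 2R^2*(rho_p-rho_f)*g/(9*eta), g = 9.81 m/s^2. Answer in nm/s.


Radius R = 216/2 nm = 1.08e-07 m
Density difference = 5643 - 1066 = 4577 kg/m^3
v = 2 * R^2 * (rho_p - rho_f) * g / (9 * eta)
v = 2 * (1.08e-07)^2 * 4577 * 9.81 / (9 * 0.00105)
v = 1.1084e-07 m/s = 110.8398 nm/s

110.8398


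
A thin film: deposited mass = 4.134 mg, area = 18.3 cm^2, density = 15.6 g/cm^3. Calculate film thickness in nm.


Convert: m = 4.134 mg = 4.1340e-06 kg, A = 18.3 cm^2 = 1.8300e-03 m^2, rho = 15.6 g/cm^3 = 15600 kg/m^3
t = m / (A * rho)
t = 4.1340e-06 / (1.8300e-03 * 15600)
t = 1.4481e-07 m = 144.8 nm

144.8


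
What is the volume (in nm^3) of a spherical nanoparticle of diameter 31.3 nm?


Radius r = 31.3/2 = 15.65 nm
Volume V = (4/3) * pi * r^3
V = (4/3) * pi * (15.65)^3
V = 16055.79 nm^3

16055.79


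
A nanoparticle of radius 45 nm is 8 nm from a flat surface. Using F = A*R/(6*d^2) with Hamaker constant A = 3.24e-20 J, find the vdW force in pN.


Convert to SI: R = 45 nm = 4.5e-08 m, d = 8 nm = 8e-09 m
F = A * R / (6 * d^2)
F = 3.24e-20 * 4.5e-08 / (6 * (8e-09)^2)
F = 3.79687e-12 N = 3.797 pN

3.797


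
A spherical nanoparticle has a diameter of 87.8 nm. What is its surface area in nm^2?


Radius r = 87.8/2 = 43.9 nm
Surface area SA = 4 * pi * r^2
SA = 4 * pi * (43.9)^2
SA = 24218.04 nm^2

24218.04


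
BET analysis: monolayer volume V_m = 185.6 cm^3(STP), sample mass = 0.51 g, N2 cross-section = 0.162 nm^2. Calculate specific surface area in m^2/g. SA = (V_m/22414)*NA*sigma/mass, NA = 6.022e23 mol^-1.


Number of moles in monolayer = V_m / 22414 = 185.6 / 22414 = 0.00828054
Number of molecules = moles * NA = 0.00828054 * 6.022e23
SA = molecules * sigma / mass
SA = (185.6 / 22414) * 6.022e23 * 0.162e-18 / 0.51
SA = 1584.0 m^2/g

1584.0


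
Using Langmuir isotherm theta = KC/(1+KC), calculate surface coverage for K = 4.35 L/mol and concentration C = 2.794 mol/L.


Langmuir isotherm: theta = K*C / (1 + K*C)
K*C = 4.35 * 2.794 = 12.1539
theta = 12.1539 / (1 + 12.1539) = 12.1539 / 13.1539
theta = 0.924

0.924


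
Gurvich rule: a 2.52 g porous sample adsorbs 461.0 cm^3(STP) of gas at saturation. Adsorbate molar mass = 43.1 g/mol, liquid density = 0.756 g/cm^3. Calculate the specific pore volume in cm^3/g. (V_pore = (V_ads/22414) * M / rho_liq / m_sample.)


Moles adsorbed n = V_ads / 22414 = 461.0 / 22414 = 2.056750e-02 mol
Liquid volume V_liq = n * M / rho_liq = 2.056750e-02 * 43.1 / 0.756 = 1.17257 cm^3
Specific pore volume V_pore = V_liq / m_sample = 1.17257 / 2.52
V_pore = 0.4653 cm^3/g

0.4653


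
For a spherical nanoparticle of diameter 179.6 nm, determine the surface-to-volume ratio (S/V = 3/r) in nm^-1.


Radius r = 179.6/2 = 89.8 nm
S/V = 3 / r = 3 / 89.8
S/V = 0.0334 nm^-1

0.0334


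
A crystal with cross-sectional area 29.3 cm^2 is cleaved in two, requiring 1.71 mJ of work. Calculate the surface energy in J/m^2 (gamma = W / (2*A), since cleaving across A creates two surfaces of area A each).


Convert: A = 29.3 cm^2 = 0.00293 m^2, W = 1.71 mJ = 0.00171 J
Cleaving exposes two faces of area A, so total new surface = 2*A and gamma = W / (2*A)
gamma = 0.00171 / (2 * 0.00293)
gamma = 0.292 J/m^2

0.292


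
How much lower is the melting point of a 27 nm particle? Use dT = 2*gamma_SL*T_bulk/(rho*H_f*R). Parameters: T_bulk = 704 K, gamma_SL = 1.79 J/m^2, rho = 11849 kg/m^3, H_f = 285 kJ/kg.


Radius R = 27/2 = 13.5 nm = 1.35e-08 m
Convert H_f = 285 kJ/kg = 285000 J/kg
dT = 2 * gamma_SL * T_bulk / (rho * H_f * R)
dT = 2 * 1.79 * 704 / (11849 * 285000 * 1.35e-08)
dT = 55.3 K

55.3


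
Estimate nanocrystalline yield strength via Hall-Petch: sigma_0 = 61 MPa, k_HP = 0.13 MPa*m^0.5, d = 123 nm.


d = 123 nm = 1.23e-07 m
sqrt(d) = 0.0003507136
Hall-Petch contribution = k / sqrt(d) = 0.13 / 0.0003507136 = 370.7 MPa
sigma = sigma_0 + k/sqrt(d) = 61 + 370.7 = 431.7 MPa

431.7


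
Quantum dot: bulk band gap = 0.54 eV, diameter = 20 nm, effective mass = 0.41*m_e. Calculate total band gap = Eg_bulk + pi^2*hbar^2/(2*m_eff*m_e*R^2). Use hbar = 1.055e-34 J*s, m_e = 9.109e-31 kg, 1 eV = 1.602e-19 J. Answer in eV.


Radius R = 20/2 nm = 1e-08 m
Confinement energy dE = pi^2 * hbar^2 / (2 * m_eff * m_e * R^2)
dE = pi^2 * (1.055e-34)^2 / (2 * 0.41 * 9.109e-31 * (1e-08)^2) J, divided by 1.602e-19 J/eV
dE = 0.0092 eV
Total band gap = E_g(bulk) + dE = 0.54 + 0.0092 = 0.5492 eV

0.5492


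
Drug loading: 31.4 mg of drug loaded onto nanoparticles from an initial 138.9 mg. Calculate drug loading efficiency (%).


Drug loading efficiency = (drug loaded / drug initial) * 100
DLE = 31.4 / 138.9 * 100
DLE = 0.2261 * 100
DLE = 22.61%

22.61


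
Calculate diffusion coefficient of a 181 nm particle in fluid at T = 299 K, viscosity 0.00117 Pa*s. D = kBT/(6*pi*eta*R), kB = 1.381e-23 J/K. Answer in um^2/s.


Radius R = 181/2 = 90.5 nm = 9.05e-08 m
D = kB*T / (6*pi*eta*R)
D = 1.381e-23 * 299 / (6 * pi * 0.00117 * 9.05e-08)
D = 2.06885e-12 m^2/s = 2.069 um^2/s

2.069


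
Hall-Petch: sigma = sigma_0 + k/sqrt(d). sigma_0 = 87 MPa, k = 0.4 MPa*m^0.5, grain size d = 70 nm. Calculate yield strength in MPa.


d = 70 nm = 7e-08 m
sqrt(d) = 0.0002645751
Hall-Petch contribution = k / sqrt(d) = 0.4 / 0.0002645751 = 1511.9 MPa
sigma = sigma_0 + k/sqrt(d) = 87 + 1511.9 = 1598.9 MPa

1598.9


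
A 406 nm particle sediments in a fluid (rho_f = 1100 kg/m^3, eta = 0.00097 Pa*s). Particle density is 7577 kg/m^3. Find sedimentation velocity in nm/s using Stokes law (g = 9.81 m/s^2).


Radius R = 406/2 nm = 2.03e-07 m
Density difference = 7577 - 1100 = 6477 kg/m^3
v = 2 * R^2 * (rho_p - rho_f) * g / (9 * eta)
v = 2 * (2.03e-07)^2 * 6477 * 9.81 / (9 * 0.00097)
v = 5.99861e-07 m/s = 599.8611 nm/s

599.8611


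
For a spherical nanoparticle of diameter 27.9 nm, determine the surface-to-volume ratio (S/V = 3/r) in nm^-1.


Radius r = 27.9/2 = 13.95 nm
S/V = 3 / r = 3 / 13.95
S/V = 0.2151 nm^-1

0.2151


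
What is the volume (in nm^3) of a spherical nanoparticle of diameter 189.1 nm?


Radius r = 189.1/2 = 94.55 nm
Volume V = (4/3) * pi * r^3
V = (4/3) * pi * (94.55)^3
V = 3540570.19 nm^3

3540570.19


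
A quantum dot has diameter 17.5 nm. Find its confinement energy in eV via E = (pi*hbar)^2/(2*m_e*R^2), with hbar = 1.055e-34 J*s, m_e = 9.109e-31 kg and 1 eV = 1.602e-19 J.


Radius R = 17.5/2 = 8.75 nm = 8.75e-09 m
E = (pi * 1.055e-34)^2 / (2 * 9.109e-31 * (8.75e-09)^2)
E(J) = 7.87568e-22
E = E(J) / 1.602e-19 = 0.0049 eV

0.0049


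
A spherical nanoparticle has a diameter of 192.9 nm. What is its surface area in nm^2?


Radius r = 192.9/2 = 96.45 nm
Surface area SA = 4 * pi * r^2
SA = 4 * pi * (96.45)^2
SA = 116899.95 nm^2

116899.95


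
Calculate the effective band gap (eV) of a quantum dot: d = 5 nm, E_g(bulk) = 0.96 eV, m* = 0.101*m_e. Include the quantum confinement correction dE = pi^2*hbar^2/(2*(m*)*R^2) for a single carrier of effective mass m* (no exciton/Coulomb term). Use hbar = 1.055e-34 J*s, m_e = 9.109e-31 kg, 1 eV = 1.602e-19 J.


Radius R = 5/2 nm = 2.5e-09 m
Confinement energy dE = pi^2 * hbar^2 / (2 * m_eff * m_e * R^2)
dE = pi^2 * (1.055e-34)^2 / (2 * 0.101 * 9.109e-31 * (2.5e-09)^2) J, divided by 1.602e-19 J/eV
dE = 0.5963 eV
Total band gap = E_g(bulk) + dE = 0.96 + 0.5963 = 1.5563 eV

1.5563


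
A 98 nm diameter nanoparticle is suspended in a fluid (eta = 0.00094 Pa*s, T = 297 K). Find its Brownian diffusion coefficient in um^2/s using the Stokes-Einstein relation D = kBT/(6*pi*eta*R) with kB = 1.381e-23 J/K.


Radius R = 98/2 = 49 nm = 4.9e-08 m
D = kB*T / (6*pi*eta*R)
D = 1.381e-23 * 297 / (6 * pi * 0.00094 * 4.9e-08)
D = 4.72417e-12 m^2/s = 4.724 um^2/s

4.724


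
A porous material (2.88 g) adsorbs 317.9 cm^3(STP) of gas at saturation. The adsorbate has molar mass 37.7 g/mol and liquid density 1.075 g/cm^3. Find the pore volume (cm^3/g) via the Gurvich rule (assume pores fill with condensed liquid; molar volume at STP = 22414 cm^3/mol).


Moles adsorbed n = V_ads / 22414 = 317.9 / 22414 = 1.418310e-02 mol
Liquid volume V_liq = n * M / rho_liq = 1.418310e-02 * 37.7 / 1.075 = 0.49740 cm^3
Specific pore volume V_pore = V_liq / m_sample = 0.49740 / 2.88
V_pore = 0.1727 cm^3/g

0.1727


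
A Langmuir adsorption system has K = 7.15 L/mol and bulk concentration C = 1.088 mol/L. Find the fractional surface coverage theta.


Langmuir isotherm: theta = K*C / (1 + K*C)
K*C = 7.15 * 1.088 = 7.7792
theta = 7.7792 / (1 + 7.7792) = 7.7792 / 8.7792
theta = 0.8861

0.8861


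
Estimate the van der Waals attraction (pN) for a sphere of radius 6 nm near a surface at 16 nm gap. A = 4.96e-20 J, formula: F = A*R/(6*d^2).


Convert to SI: R = 6 nm = 6e-09 m, d = 16 nm = 1.6e-08 m
F = A * R / (6 * d^2)
F = 4.96e-20 * 6e-09 / (6 * (1.6e-08)^2)
F = 1.9375e-13 N = 0.194 pN

0.194


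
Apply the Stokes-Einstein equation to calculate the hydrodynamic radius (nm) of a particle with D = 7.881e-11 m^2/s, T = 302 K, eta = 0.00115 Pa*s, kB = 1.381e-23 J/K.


Stokes-Einstein: R = kB*T / (6*pi*eta*D)
R = 1.381e-23 * 302 / (6 * pi * 0.00115 * 7.881e-11)
R = 2.4413e-09 m = 2.44 nm

2.44


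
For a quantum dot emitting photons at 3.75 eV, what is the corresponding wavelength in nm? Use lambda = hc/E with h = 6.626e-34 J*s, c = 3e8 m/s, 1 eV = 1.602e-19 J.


Convert energy: E = 3.75 eV = 3.75 * 1.602e-19 = 6.0075e-19 J
lambda = h*c / E = 6.626e-34 * 3e8 / 6.0075e-19
lambda = 3.30886e-07 m = 330.9 nm

330.9


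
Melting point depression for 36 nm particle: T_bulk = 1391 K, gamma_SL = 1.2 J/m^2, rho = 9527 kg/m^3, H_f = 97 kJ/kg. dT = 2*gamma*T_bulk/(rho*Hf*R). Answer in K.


Radius R = 36/2 = 18 nm = 1.8e-08 m
Convert H_f = 97 kJ/kg = 97000 J/kg
dT = 2 * gamma_SL * T_bulk / (rho * H_f * R)
dT = 2 * 1.2 * 1391 / (9527 * 97000 * 1.8e-08)
dT = 200.7 K

200.7


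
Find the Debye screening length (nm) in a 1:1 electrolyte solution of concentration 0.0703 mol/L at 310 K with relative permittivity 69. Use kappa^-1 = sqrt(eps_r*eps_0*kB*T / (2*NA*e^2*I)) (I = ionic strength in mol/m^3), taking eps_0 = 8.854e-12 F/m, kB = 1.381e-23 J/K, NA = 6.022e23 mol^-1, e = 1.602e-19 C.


Ionic strength I = 0.0703 * 1^2 * 1000 = 70.3 mol/m^3
kappa^-1 = sqrt(69 * 8.854e-12 * 1.381e-23 * 310 / (2 * 6.022e23 * (1.602e-19)^2 * 70.3))
kappa^-1 = 1.097 nm

1.097


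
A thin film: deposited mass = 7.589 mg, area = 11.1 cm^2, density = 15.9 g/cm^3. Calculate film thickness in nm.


Convert: m = 7.589 mg = 7.5890e-06 kg, A = 11.1 cm^2 = 1.1100e-03 m^2, rho = 15.9 g/cm^3 = 15900 kg/m^3
t = m / (A * rho)
t = 7.5890e-06 / (1.1100e-03 * 15900)
t = 4.3000e-07 m = 430.0 nm

430.0


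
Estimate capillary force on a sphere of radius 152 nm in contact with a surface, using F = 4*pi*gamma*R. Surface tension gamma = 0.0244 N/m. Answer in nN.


Convert radius: R = 152 nm = 1.52e-07 m
F = 4 * pi * gamma * R
F = 4 * pi * 0.0244 * 1.52e-07
F = 4.66062e-08 N = 46.6062 nN

46.6062


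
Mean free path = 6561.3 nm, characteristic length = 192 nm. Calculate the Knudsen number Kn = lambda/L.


Knudsen number Kn = lambda / L
Kn = 6561.3 / 192
Kn = 34.1734

34.1734


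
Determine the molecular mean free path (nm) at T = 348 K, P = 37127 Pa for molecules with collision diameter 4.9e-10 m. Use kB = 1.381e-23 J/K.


Mean free path: lambda = kB*T / (sqrt(2) * pi * d^2 * P)
lambda = 1.381e-23 * 348 / (sqrt(2) * pi * (4.9e-10)^2 * 37127)
lambda = 1.21346e-07 m
lambda = 121.35 nm

121.35


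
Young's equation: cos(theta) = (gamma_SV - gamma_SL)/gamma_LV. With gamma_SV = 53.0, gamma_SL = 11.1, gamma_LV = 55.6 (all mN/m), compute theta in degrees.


cos(theta) = (gamma_SV - gamma_SL) / gamma_LV
cos(theta) = (53.0 - 11.1) / 55.6
cos(theta) = 0.753597
theta = arccos(0.753597) = 41.1 degrees

41.1


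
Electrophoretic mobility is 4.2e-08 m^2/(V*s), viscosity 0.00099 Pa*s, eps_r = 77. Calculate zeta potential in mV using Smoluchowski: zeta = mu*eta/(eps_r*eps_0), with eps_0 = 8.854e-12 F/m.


Smoluchowski equation: zeta = mu * eta / (eps_r * eps_0)
zeta = 4.2e-08 * 0.00099 / (77 * 8.854e-12)
zeta = 0.060989 V = 60.99 mV

60.99


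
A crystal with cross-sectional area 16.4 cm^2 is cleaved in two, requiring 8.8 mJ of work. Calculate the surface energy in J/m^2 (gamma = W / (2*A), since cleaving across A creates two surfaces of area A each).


Convert: A = 16.4 cm^2 = 0.00164 m^2, W = 8.8 mJ = 0.0088 J
Cleaving exposes two faces of area A, so total new surface = 2*A and gamma = W / (2*A)
gamma = 0.0088 / (2 * 0.00164)
gamma = 2.683 J/m^2

2.683


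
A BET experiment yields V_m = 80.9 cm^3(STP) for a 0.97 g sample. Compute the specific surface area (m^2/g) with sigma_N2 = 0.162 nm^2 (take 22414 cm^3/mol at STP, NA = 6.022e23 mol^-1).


Number of moles in monolayer = V_m / 22414 = 80.9 / 22414 = 0.00360935
Number of molecules = moles * NA = 0.00360935 * 6.022e23
SA = molecules * sigma / mass
SA = (80.9 / 22414) * 6.022e23 * 0.162e-18 / 0.97
SA = 363.0 m^2/g

363.0


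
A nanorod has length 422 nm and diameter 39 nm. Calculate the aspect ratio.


Aspect ratio AR = length / diameter
AR = 422 / 39
AR = 10.82

10.82


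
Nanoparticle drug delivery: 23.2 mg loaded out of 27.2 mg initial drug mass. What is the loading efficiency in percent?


Drug loading efficiency = (drug loaded / drug initial) * 100
DLE = 23.2 / 27.2 * 100
DLE = 0.8529 * 100
DLE = 85.29%

85.29


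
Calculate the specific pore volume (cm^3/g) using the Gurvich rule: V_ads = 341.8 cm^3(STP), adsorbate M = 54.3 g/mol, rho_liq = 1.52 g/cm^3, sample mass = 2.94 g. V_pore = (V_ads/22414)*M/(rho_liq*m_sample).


Moles adsorbed n = V_ads / 22414 = 341.8 / 22414 = 1.524940e-02 mol
Liquid volume V_liq = n * M / rho_liq = 1.524940e-02 * 54.3 / 1.52 = 0.54476 cm^3
Specific pore volume V_pore = V_liq / m_sample = 0.54476 / 2.94
V_pore = 0.1853 cm^3/g

0.1853


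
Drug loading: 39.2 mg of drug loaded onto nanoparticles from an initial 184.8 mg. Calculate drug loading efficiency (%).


Drug loading efficiency = (drug loaded / drug initial) * 100
DLE = 39.2 / 184.8 * 100
DLE = 0.2121 * 100
DLE = 21.21%

21.21


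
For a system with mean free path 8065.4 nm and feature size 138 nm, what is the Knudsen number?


Knudsen number Kn = lambda / L
Kn = 8065.4 / 138
Kn = 58.4449

58.4449


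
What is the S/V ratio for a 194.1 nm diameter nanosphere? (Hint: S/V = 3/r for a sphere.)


Radius r = 194.1/2 = 97.05 nm
S/V = 3 / r = 3 / 97.05
S/V = 0.0309 nm^-1

0.0309


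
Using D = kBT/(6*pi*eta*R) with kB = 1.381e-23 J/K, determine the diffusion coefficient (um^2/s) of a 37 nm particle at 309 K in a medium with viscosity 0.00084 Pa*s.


Radius R = 37/2 = 18.5 nm = 1.85e-08 m
D = kB*T / (6*pi*eta*R)
D = 1.381e-23 * 309 / (6 * pi * 0.00084 * 1.85e-08)
D = 1.4568e-11 m^2/s = 14.568 um^2/s

14.568


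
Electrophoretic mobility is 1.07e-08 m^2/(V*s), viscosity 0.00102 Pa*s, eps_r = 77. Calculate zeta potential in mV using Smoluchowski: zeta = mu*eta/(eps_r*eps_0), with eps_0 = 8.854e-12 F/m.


Smoluchowski equation: zeta = mu * eta / (eps_r * eps_0)
zeta = 1.07e-08 * 0.00102 / (77 * 8.854e-12)
zeta = 0.016009 V = 16.01 mV

16.01


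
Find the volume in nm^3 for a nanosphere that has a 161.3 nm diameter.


Radius r = 161.3/2 = 80.65 nm
Volume V = (4/3) * pi * r^3
V = (4/3) * pi * (80.65)^3
V = 2197362.58 nm^3

2197362.58


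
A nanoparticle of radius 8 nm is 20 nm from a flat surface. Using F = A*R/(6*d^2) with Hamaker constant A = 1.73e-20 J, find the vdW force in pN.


Convert to SI: R = 8 nm = 8e-09 m, d = 20 nm = 2e-08 m
F = A * R / (6 * d^2)
F = 1.73e-20 * 8e-09 / (6 * (2e-08)^2)
F = 5.76667e-14 N = 0.058 pN

0.058


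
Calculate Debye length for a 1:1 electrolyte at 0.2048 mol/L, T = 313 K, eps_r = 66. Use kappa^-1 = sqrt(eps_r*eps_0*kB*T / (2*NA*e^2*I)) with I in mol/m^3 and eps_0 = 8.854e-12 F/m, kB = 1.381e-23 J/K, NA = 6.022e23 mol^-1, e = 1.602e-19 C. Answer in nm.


Ionic strength I = 0.2048 * 1^2 * 1000 = 204.8 mol/m^3
kappa^-1 = sqrt(66 * 8.854e-12 * 1.381e-23 * 313 / (2 * 6.022e23 * (1.602e-19)^2 * 204.8))
kappa^-1 = 0.632 nm

0.632


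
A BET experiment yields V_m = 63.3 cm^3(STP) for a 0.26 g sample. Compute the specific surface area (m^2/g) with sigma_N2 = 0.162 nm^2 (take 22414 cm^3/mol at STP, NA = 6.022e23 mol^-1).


Number of moles in monolayer = V_m / 22414 = 63.3 / 22414 = 0.00282413
Number of molecules = moles * NA = 0.00282413 * 6.022e23
SA = molecules * sigma / mass
SA = (63.3 / 22414) * 6.022e23 * 0.162e-18 / 0.26
SA = 1059.7 m^2/g

1059.7


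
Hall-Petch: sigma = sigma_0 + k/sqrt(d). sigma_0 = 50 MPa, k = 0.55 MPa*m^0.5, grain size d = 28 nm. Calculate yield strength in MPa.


d = 28 nm = 2.8e-08 m
sqrt(d) = 0.000167332
Hall-Petch contribution = k / sqrt(d) = 0.55 / 0.000167332 = 3286.9 MPa
sigma = sigma_0 + k/sqrt(d) = 50 + 3286.9 = 3336.9 MPa

3336.9


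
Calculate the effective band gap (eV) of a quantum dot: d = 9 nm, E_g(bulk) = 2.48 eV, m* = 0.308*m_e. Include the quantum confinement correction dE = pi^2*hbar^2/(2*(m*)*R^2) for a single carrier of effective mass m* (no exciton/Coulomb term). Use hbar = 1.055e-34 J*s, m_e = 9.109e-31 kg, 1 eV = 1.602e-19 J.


Radius R = 9/2 nm = 4.5e-09 m
Confinement energy dE = pi^2 * hbar^2 / (2 * m_eff * m_e * R^2)
dE = pi^2 * (1.055e-34)^2 / (2 * 0.308 * 9.109e-31 * (4.5e-09)^2) J, divided by 1.602e-19 J/eV
dE = 0.0603 eV
Total band gap = E_g(bulk) + dE = 2.48 + 0.0603 = 2.5403 eV

2.5403


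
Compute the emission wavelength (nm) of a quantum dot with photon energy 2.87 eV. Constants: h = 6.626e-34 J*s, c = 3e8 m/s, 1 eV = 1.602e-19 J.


Convert energy: E = 2.87 eV = 2.87 * 1.602e-19 = 4.59774e-19 J
lambda = h*c / E = 6.626e-34 * 3e8 / 4.59774e-19
lambda = 4.32343e-07 m = 432.3 nm

432.3


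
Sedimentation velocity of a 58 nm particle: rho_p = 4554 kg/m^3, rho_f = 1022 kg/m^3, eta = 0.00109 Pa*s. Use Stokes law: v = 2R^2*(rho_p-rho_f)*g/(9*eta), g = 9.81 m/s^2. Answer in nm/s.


Radius R = 58/2 nm = 2.9e-08 m
Density difference = 4554 - 1022 = 3532 kg/m^3
v = 2 * R^2 * (rho_p - rho_f) * g / (9 * eta)
v = 2 * (2.9e-08)^2 * 3532 * 9.81 / (9 * 0.00109)
v = 5.94082e-09 m/s = 5.9408 nm/s

5.9408


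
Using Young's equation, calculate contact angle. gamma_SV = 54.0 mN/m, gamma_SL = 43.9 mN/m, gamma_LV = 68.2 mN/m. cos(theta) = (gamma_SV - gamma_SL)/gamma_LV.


cos(theta) = (gamma_SV - gamma_SL) / gamma_LV
cos(theta) = (54.0 - 43.9) / 68.2
cos(theta) = 0.148094
theta = arccos(0.148094) = 81.48 degrees

81.48


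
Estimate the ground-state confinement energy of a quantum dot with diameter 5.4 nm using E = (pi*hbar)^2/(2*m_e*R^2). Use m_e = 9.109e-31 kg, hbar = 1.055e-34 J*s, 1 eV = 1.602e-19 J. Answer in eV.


Radius R = 5.4/2 = 2.7 nm = 2.7e-09 m
E = (pi * 1.055e-34)^2 / (2 * 9.109e-31 * (2.7e-09)^2)
E(J) = 8.27135e-21
E = E(J) / 1.602e-19 = 0.0516 eV

0.0516


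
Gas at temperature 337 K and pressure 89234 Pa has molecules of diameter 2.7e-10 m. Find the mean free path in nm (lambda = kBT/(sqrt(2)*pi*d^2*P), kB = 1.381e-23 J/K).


Mean free path: lambda = kB*T / (sqrt(2) * pi * d^2 * P)
lambda = 1.381e-23 * 337 / (sqrt(2) * pi * (2.7e-10)^2 * 89234)
lambda = 1.61028e-07 m
lambda = 161.03 nm

161.03


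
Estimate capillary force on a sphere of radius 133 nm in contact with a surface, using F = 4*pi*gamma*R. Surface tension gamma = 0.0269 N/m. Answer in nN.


Convert radius: R = 133 nm = 1.33e-07 m
F = 4 * pi * gamma * R
F = 4 * pi * 0.0269 * 1.33e-07
F = 4.49587e-08 N = 44.9587 nN

44.9587


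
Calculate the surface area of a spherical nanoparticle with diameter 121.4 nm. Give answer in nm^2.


Radius r = 121.4/2 = 60.7 nm
Surface area SA = 4 * pi * r^2
SA = 4 * pi * (60.7)^2
SA = 46300.67 nm^2

46300.67


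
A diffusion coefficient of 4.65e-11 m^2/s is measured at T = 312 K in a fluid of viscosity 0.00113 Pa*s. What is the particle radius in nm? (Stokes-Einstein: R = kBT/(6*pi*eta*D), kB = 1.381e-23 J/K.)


Stokes-Einstein: R = kB*T / (6*pi*eta*D)
R = 1.381e-23 * 312 / (6 * pi * 0.00113 * 4.65e-11)
R = 4.35027e-09 m = 4.35 nm

4.35


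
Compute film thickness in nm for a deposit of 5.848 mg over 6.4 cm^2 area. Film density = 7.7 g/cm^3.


Convert: m = 5.848 mg = 5.8480e-06 kg, A = 6.4 cm^2 = 6.4000e-04 m^2, rho = 7.7 g/cm^3 = 7700 kg/m^3
t = m / (A * rho)
t = 5.8480e-06 / (6.4000e-04 * 7700)
t = 1.1867e-06 m = 1186.7 nm

1186.7


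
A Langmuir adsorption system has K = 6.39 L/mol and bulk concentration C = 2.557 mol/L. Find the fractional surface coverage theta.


Langmuir isotherm: theta = K*C / (1 + K*C)
K*C = 6.39 * 2.557 = 16.33923
theta = 16.33923 / (1 + 16.33923) = 16.33923 / 17.33923
theta = 0.9423

0.9423


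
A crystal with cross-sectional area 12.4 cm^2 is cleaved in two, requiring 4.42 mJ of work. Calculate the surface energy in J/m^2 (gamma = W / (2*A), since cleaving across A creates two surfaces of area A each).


Convert: A = 12.4 cm^2 = 0.00124 m^2, W = 4.42 mJ = 0.00442 J
Cleaving exposes two faces of area A, so total new surface = 2*A and gamma = W / (2*A)
gamma = 0.00442 / (2 * 0.00124)
gamma = 1.782 J/m^2

1.782


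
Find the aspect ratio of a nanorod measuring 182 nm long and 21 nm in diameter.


Aspect ratio AR = length / diameter
AR = 182 / 21
AR = 8.67

8.67


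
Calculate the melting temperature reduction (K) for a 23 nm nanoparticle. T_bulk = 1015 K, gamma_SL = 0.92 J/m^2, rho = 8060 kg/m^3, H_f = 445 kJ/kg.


Radius R = 23/2 = 11.5 nm = 1.15e-08 m
Convert H_f = 445 kJ/kg = 445000 J/kg
dT = 2 * gamma_SL * T_bulk / (rho * H_f * R)
dT = 2 * 0.92 * 1015 / (8060 * 445000 * 1.15e-08)
dT = 45.3 K

45.3


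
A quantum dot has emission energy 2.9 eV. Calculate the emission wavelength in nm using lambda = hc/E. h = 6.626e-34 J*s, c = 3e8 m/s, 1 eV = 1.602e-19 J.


Convert energy: E = 2.9 eV = 2.9 * 1.602e-19 = 4.6458e-19 J
lambda = h*c / E = 6.626e-34 * 3e8 / 4.6458e-19
lambda = 4.2787e-07 m = 427.9 nm

427.9


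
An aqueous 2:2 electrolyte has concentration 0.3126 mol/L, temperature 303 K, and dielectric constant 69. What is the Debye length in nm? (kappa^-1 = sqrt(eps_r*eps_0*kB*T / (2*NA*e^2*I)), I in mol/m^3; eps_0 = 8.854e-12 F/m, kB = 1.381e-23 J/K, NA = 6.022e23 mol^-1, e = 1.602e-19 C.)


Ionic strength I = 0.3126 * 2^2 * 1000 = 1250.4 mol/m^3
kappa^-1 = sqrt(69 * 8.854e-12 * 1.381e-23 * 303 / (2 * 6.022e23 * (1.602e-19)^2 * 1250.4))
kappa^-1 = 0.257 nm

0.257


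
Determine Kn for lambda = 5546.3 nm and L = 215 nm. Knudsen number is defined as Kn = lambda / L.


Knudsen number Kn = lambda / L
Kn = 5546.3 / 215
Kn = 25.7967

25.7967


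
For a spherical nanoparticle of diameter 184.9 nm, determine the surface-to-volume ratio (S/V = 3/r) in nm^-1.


Radius r = 184.9/2 = 92.45 nm
S/V = 3 / r = 3 / 92.45
S/V = 0.0324 nm^-1

0.0324


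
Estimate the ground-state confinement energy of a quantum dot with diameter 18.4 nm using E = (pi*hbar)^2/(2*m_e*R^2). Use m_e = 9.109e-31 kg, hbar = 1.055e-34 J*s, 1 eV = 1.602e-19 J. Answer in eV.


Radius R = 18.4/2 = 9.2 nm = 9.2e-09 m
E = (pi * 1.055e-34)^2 / (2 * 9.109e-31 * (9.2e-09)^2)
E(J) = 7.12407e-22
E = E(J) / 1.602e-19 = 0.0044 eV

0.0044


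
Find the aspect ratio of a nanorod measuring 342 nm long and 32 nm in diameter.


Aspect ratio AR = length / diameter
AR = 342 / 32
AR = 10.69

10.69


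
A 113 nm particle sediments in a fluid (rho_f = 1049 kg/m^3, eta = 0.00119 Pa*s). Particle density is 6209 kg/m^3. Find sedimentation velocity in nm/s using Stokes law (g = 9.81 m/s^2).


Radius R = 113/2 nm = 5.65e-08 m
Density difference = 6209 - 1049 = 5160 kg/m^3
v = 2 * R^2 * (rho_p - rho_f) * g / (9 * eta)
v = 2 * (5.65e-08)^2 * 5160 * 9.81 / (9 * 0.00119)
v = 3.01756e-08 m/s = 30.1756 nm/s

30.1756


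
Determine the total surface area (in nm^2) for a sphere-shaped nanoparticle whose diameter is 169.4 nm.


Radius r = 169.4/2 = 84.7 nm
Surface area SA = 4 * pi * r^2
SA = 4 * pi * (84.7)^2
SA = 90152.27 nm^2

90152.27


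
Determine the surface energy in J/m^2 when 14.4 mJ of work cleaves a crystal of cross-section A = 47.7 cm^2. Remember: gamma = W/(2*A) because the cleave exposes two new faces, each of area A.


Convert: A = 47.7 cm^2 = 0.00477 m^2, W = 14.4 mJ = 0.0144 J
Cleaving exposes two faces of area A, so total new surface = 2*A and gamma = W / (2*A)
gamma = 0.0144 / (2 * 0.00477)
gamma = 1.509 J/m^2

1.509


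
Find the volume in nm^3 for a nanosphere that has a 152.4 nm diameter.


Radius r = 152.4/2 = 76.2 nm
Volume V = (4/3) * pi * r^3
V = (4/3) * pi * (76.2)^3
V = 1853333.28 nm^3

1853333.28


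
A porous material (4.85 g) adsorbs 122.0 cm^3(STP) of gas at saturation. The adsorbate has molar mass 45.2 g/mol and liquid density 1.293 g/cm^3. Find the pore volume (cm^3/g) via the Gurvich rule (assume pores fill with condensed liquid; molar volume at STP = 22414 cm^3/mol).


Moles adsorbed n = V_ads / 22414 = 122.0 / 22414 = 5.443027e-03 mol
Liquid volume V_liq = n * M / rho_liq = 5.443027e-03 * 45.2 / 1.293 = 0.19027 cm^3
Specific pore volume V_pore = V_liq / m_sample = 0.19027 / 4.85
V_pore = 0.0392 cm^3/g

0.0392


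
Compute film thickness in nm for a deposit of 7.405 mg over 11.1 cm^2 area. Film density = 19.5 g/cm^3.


Convert: m = 7.405 mg = 7.4050e-06 kg, A = 11.1 cm^2 = 1.1100e-03 m^2, rho = 19.5 g/cm^3 = 19500 kg/m^3
t = m / (A * rho)
t = 7.4050e-06 / (1.1100e-03 * 19500)
t = 3.4211e-07 m = 342.1 nm

342.1


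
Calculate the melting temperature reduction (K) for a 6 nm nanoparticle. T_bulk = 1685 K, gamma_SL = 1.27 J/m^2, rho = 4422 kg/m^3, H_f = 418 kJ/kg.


Radius R = 6/2 = 3 nm = 3e-09 m
Convert H_f = 418 kJ/kg = 418000 J/kg
dT = 2 * gamma_SL * T_bulk / (rho * H_f * R)
dT = 2 * 1.27 * 1685 / (4422 * 418000 * 3e-09)
dT = 771.8 K

771.8


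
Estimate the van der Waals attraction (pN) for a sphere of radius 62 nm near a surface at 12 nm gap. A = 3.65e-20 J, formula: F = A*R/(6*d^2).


Convert to SI: R = 62 nm = 6.2e-08 m, d = 12 nm = 1.2e-08 m
F = A * R / (6 * d^2)
F = 3.65e-20 * 6.2e-08 / (6 * (1.2e-08)^2)
F = 2.61921e-12 N = 2.619 pN

2.619


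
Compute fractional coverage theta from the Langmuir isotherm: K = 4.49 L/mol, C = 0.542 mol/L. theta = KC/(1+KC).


Langmuir isotherm: theta = K*C / (1 + K*C)
K*C = 4.49 * 0.542 = 2.43358
theta = 2.43358 / (1 + 2.43358) = 2.43358 / 3.43358
theta = 0.7088

0.7088


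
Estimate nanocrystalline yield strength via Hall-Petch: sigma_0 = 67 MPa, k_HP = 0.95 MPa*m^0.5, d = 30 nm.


d = 30 nm = 3e-08 m
sqrt(d) = 0.0001732051
Hall-Petch contribution = k / sqrt(d) = 0.95 / 0.0001732051 = 5484.8 MPa
sigma = sigma_0 + k/sqrt(d) = 67 + 5484.8 = 5551.8 MPa

5551.8


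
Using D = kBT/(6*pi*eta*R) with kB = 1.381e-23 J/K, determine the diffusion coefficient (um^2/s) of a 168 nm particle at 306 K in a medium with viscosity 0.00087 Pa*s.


Radius R = 168/2 = 84 nm = 8.4e-08 m
D = kB*T / (6*pi*eta*R)
D = 1.381e-23 * 306 / (6 * pi * 0.00087 * 8.4e-08)
D = 3.06772e-12 m^2/s = 3.068 um^2/s

3.068


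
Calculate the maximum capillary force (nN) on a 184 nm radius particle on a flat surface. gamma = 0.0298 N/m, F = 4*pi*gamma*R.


Convert radius: R = 184 nm = 1.84e-07 m
F = 4 * pi * gamma * R
F = 4 * pi * 0.0298 * 1.84e-07
F = 6.89039e-08 N = 68.9039 nN

68.9039


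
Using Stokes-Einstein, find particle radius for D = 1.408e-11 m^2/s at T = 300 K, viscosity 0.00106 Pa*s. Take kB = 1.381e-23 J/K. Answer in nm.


Stokes-Einstein: R = kB*T / (6*pi*eta*D)
R = 1.381e-23 * 300 / (6 * pi * 0.00106 * 1.408e-11)
R = 1.47267e-08 m = 14.73 nm

14.73


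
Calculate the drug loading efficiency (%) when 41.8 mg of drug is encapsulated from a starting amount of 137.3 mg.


Drug loading efficiency = (drug loaded / drug initial) * 100
DLE = 41.8 / 137.3 * 100
DLE = 0.3044 * 100
DLE = 30.44%

30.44


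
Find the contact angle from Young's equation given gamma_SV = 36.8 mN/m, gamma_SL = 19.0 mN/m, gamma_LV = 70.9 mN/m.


cos(theta) = (gamma_SV - gamma_SL) / gamma_LV
cos(theta) = (36.8 - 19.0) / 70.9
cos(theta) = 0.251058
theta = arccos(0.251058) = 75.46 degrees

75.46


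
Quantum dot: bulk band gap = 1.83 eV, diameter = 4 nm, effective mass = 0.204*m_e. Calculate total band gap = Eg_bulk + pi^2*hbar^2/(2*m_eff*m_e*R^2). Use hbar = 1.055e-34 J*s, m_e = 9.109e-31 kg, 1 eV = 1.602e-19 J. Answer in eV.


Radius R = 4/2 nm = 2e-09 m
Confinement energy dE = pi^2 * hbar^2 / (2 * m_eff * m_e * R^2)
dE = pi^2 * (1.055e-34)^2 / (2 * 0.204 * 9.109e-31 * (2e-09)^2) J, divided by 1.602e-19 J/eV
dE = 0.4613 eV
Total band gap = E_g(bulk) + dE = 1.83 + 0.4613 = 2.2913 eV

2.2913
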